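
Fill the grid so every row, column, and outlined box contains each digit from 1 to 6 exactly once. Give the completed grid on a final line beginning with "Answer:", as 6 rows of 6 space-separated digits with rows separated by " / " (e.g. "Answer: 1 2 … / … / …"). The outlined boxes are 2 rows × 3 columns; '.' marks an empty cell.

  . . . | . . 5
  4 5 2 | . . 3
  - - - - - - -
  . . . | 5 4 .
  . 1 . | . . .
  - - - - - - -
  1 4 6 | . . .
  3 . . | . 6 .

Step 1. [r5c6∈{2}] nothing but 2 survives at r5c6. So r5c6=2.
Step 2. [r1c1∈{6}] only 6 remains possible at r1c1, so r1c1=6.
Step 3. [r1c4∈{1,2,4}] 4 has one home in row 1: r1c4 ⇒ r1c4=4.
Step 4. [r4c4∈{2,3,6}] in col 4, 2 fits only at r4c4 ⇒ r4c4=2.
Step 5. [r3c3∈{3}] r3c3 has the single candidate 3. So r3c3=3.
Step 6. [r3c2∈{2,6}] 6 has one home in col 2: r3c2. So r3c2=6.
Step 7. [r2c5∈{1}] r2c5 has the single candidate 1. So r2c5=1.
Step 8. [r6c3∈{5}] nothing but 5 survives at r6c3 ⇒ r6c3=5.
Step 9. [r3c6∈{1}] r3c6 has the single candidate 1 ⇒ r3c6=1.
Step 10. [r5c5∈{3,5}] across row 5, 5 lands solely at r5c5, so r5c5=5.
Step 11. [r3c1∈{2}] r3c1 has the single candidate 2. So r3c1=2.
Step 12. [r4c6∈{6}] r4c6's peers cover all but 6. So r4c6=6.
Step 13. [r1c3∈{1}] only 1 remains possible at r1c3. So r1c3=1.
Step 14. [r4c5∈{3}] r4c5 is down to just 3 ⇒ r4c5=3.
Step 15. [r1c2∈{3}] only 3 remains possible at r1c2 ⇒ r1c2=3.
Step 16. [r4c3∈{4}] r4c3 has the single candidate 4. So r4c3=4.
Step 17. [r1c5∈{2}] r1c5's peers cover all but 2. So r1c5=2.
Step 18. [r6c4∈{1}] nothing but 1 survives at r6c4. So r6c4=1.
Step 19. [r2c4∈{6}] r2c4's peers cover all but 6, so r2c4=6.
Step 20. [r5c4∈{3}] only 3 remains possible at r5c4, so r5c4=3.
Step 21. [r4c1∈{5}] r4c1 is down to just 5 ⇒ r4c1=5.
Step 22. [r6c2∈{2}] r6c2's peers cover all but 2. So r6c2=2.
Step 23. [r6c6∈{4}] r6c6's peers cover all but 4. So r6c6=4.

Answer: 6 3 1 4 2 5 / 4 5 2 6 1 3 / 2 6 3 5 4 1 / 5 1 4 2 3 6 / 1 4 6 3 5 2 / 3 2 5 1 6 4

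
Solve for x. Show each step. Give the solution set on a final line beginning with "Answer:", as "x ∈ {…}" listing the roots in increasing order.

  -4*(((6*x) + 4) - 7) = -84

Step 1. [-4*(((6*x) + 4) - 7) = -84] LHS = -4·(…); ÷-4 both sides. So div: ((6*x) + 4) - 7 = 21.
Step 2. [((6*x) + 4) - 7 = 21] -7 is outermost — add 7 both sides ⇒ sub: (6*x) + 4 = 28.
Step 3. [(6*x) + 4 = 28] peel the +4: subtract 4 from each side, so sub: 6*x = 24.
Step 4. [6*x = 24] 6 out front; divide by 6 ⇒ div: x = 4.

Answer: x ∈ {4}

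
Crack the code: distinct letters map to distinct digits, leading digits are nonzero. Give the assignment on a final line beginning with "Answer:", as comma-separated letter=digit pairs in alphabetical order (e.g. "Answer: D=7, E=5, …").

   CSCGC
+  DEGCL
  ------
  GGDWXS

Step 1. [col 1: C + L ≡ S (mod 10)] column 1 (C + L ≡ S (mod 10), carry-in 0) doesn't pin S yet; pick S=2 and continue, so S=2.
Step 2. [G] the sum has 6 digits but both addends have 5; that extra leading digit G is the final carry, namely 1 ⇒ G=1.
Step 3. [col 1: C + L ≡ S (mod 10)] no forcing yet in column 1 (carry-in 0); L=9 is free and consistent — try it, so L=9.
Step 4. [col 1: C + L ≡ S (mod 10)] column 1: given L=9, S=2, carry-in 0, and digits 1,2,9 already taken and all letters distinct, C+L≡S (mod 10) forces C=3 ⇒ C=3.
Step 5. [col 2: G + C ≡ X (mod 10)] from column 2 (G=1, C=3, carry-in 1, digits 1,2,3,9 already taken and all letters distinct): X must equal 5. So X=5.
Step 6. [col 3: C + G ≡ W (mod 10)] in column 3 we have C+G≡W with carry-in 0; given C=3, G=1 and digits 1,2,3,5,9 already taken and all letters distinct, that pins W to 4 ⇒ W=4.
Step 7. [col 4: S + E ≡ D (mod 10)] several values work for D in column 4 (S + E ≡ D (mod 10), carry-in 0); try D=8. So D=8.
Step 8. [col 4: S + E ≡ D (mod 10)] column 4 reads S+E+carry(0)=D with S=2, D=8; with digits 1,2,3,4,5,8,9 already taken and all letters distinct, the only value for E is 6, so E=6.

Answer: C=3, D=8, E=6, G=1, L=9, S=2, W=4, X=5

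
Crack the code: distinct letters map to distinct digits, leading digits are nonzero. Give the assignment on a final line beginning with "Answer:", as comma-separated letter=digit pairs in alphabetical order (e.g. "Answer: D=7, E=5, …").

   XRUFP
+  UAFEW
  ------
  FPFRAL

Step 1. [col 1: P + W ≡ L (mod 10)] several values work for W in column 1 (P + W ≡ L (mod 10), carry-in 0); try W=5, so W=5.
Step 2. [col 1: P + W ≡ L (mod 10)] L=9 is one option consistent with column 1 (P + W ≡ L (mod 10), carry-in 0) — take it, so L=9.
Step 3. [col 1: P + W ≡ L (mod 10)] in column 1 we have P+W≡L with carry-in 0; given W=5, L=9 and digits 5,9 already taken and all letters distinct, that pins P to 4, so P=4.
Step 4. [col 2: F + E ≡ A (mod 10)] no forcing yet in column 2 (carry-in 0); E=2 is free and consistent — try it. So E=2.
Step 5. [col 2: F + E ≡ A (mod 10)] column 2 (F + E ≡ A (mod 10), carry-in 0) doesn't pin F yet; pick F=1 and continue ⇒ F=1.
Step 6. [col 2: F + E ≡ A (mod 10)] column 2: given F=1, E=2, carry-in 0, and digits 1,2,4,5,9 already taken and all letters distinct, F+E≡A (mod 10) forces A=3. So A=3.
Step 7. [col 3: U + F ≡ R (mod 10)] no forcing yet in column 3 (carry-in 0); R=8 is free and consistent — try it, so R=8.
Step 8. [col 3: U + F ≡ R (mod 10)] in column 3 we have U+F≡R with carry-in 0; given F=1, R=8 and digits 1,2,3,4,5,8,9 already taken and all letters distinct, that pins U to 7 ⇒ U=7.
Step 9. [col 5: X + U ≡ P (mod 10)] in column 5 we have X+U≡P with carry-in 1; given U=7, P=4 and digits 1,2,3,4,5,7,8,9 already taken and all letters distinct, that pins X to 6. So X=6.

Answer: A=3, E=2, F=1, L=9, P=4, R=8, U=7, W=5, X=6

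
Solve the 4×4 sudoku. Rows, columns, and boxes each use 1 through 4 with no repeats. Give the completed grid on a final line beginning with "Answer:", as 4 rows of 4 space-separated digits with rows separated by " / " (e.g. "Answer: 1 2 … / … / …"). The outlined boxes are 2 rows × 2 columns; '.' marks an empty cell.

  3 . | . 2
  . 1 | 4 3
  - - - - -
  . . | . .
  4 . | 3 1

Step 1. [r4c2∈{2}] r4c2 is down to just 2. So r4c2=2.
Step 2. [r1c2∈{4}] r1c2 is down to just 4 ⇒ r1c2=4.
Step 3. [r3c3∈{2}] only 2 remains possible at r3c3. So r3c3=2.
Step 4. [r1c3∈{1}] r1c3 has the single candidate 1 ⇒ r1c3=1.
Step 5. [r3c1∈{1}] r3c1's peers cover all but 1, so r3c1=1.
Step 6. [r2c1∈{2}] r2c1 has the single candidate 2, so r2c1=2.
Step 7. [r3c4∈{4}] r3c4 is down to just 4 ⇒ r3c4=4.
Step 8. [r3c2∈{3}] r3c2 is down to just 3 ⇒ r3c2=3.

Answer: 3 4 1 2 / 2 1 4 3 / 1 3 2 4 / 4 2 3 1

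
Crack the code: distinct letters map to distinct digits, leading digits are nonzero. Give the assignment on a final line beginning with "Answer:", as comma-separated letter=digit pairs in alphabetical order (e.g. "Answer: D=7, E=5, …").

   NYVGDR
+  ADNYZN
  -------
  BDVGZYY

Step 1. [col 1: R + N ≡ Y (mod 10)] column 1 (R + N ≡ Y (mod 10), carry-in 0) doesn't pin N yet; pick N=4 and continue ⇒ N=4.
Step 2. [col 1: R + N ≡ Y (mod 10)] no forcing yet in column 1 (carry-in 0); Y=9 is free and consistent — try it. So Y=9.
Step 3. [B] B is the leading digit of a 7-digit sum of two 6-digit numbers; the final carry is exactly 1. So B=1.
Step 4. [col 1: R + N ≡ Y (mod 10)] in column 1 we have R+N≡Y with carry-in 0; given N=4, Y=9 and digits 1,4,9 already taken and all letters distinct, that pins R to 5, so R=5.
Step 5. [col 2: D + Z ≡ Y (mod 10)] several values work for D in column 2 (D + Z ≡ Y (mod 10), carry-in 0); try D=3 ⇒ D=3.
Step 6. [col 2: D + Z ≡ Y (mod 10)] column 2 reads D+Z+carry(0)=Y with D=3, Y=9; with digits 1,3,4,5,9 already taken and all letters distinct, the only value for Z is 6 ⇒ Z=6.
Step 7. [col 3: G + Y ≡ Z (mod 10)] from column 3 (Y=9, Z=6, carry-in 0, digits 1,3,4,5,6,9 already taken and all letters distinct): G must equal 7. So G=7.
Step 8. [col 4: V + N ≡ G (mod 10)] column 4: given N=4, G=7, carry-in 1, and digits 1,3,4,5,6,7,9 already taken and all letters distinct, V+N≡G (mod 10) forces V=2. So V=2.
Step 9. [col 6: N + A ≡ D (mod 10)] in column 6 we have N+A≡D with carry-in 1; given N=4, D=3 and digits 1,2,3,4,5,6,7,9 already taken and all letters distinct, that pins A to 8 ⇒ A=8.

Answer: A=8, B=1, D=3, G=7, N=4, R=5, V=2, Y=9, Z=6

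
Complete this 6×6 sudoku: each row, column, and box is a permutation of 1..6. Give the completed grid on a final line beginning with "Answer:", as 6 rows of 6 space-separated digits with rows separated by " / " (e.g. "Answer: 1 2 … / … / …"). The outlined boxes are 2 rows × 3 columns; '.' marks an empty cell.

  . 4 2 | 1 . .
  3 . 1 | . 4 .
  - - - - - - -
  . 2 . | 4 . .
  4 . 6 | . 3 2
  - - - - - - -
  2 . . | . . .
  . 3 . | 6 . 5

Step 1. [r1c1∈{5,6}] r1c1 is the only open cell in col 1 admitting 6 ⇒ r1c1=6.
Step 2. [r3c1∈{1,5}] in col 1, 5 fits only at r3c1 ⇒ r3c1=5.
Step 3. [r5c5∈{1}] r5c5 has the single candidate 1 ⇒ r5c5=1.
Step 4. [r2c2∈{5}] r2c2's peers cover all but 5, so r2c2=5.
Step 5. [r5c6∈{3,4}] across col 6, 4 lands solely at r5c6. So r5c6=4.
Step 6. [r2c6∈{6}] nothing but 6 survives at r2c6 ⇒ r2c6=6.
Step 7. [r5c4∈{3}] r5c4's peers cover all but 3, so r5c4=3.
Step 8. [r5c2∈{6}] only 6 remains possible at r5c2. So r5c2=6.
Step 9. [r2c4∈{2}] r2c4 is down to just 2. So r2c4=2.
Step 10. [r3c5∈{6}] nothing but 6 survives at r3c5, so r3c5=6.
Step 11. [r3c6∈{1}] nothing but 1 survives at r3c6. So r3c6=1.
Step 12. [r5c3∈{5}] r5c3 has the single candidate 5 ⇒ r5c3=5.
Step 13. [r3c3∈{3}] r3c3 has the single candidate 3 ⇒ r3c3=3.
Step 14. [r1c6∈{3}] nothing but 3 survives at r1c6, so r1c6=3.
Step 15. [r4c2∈{1}] only 1 remains possible at r4c2. So r4c2=1.
Step 16. [r6c1∈{1}] r6c1's peers cover all but 1 ⇒ r6c1=1.
Step 17. [r6c5∈{2}] only 2 remains possible at r6c5. So r6c5=2.
Step 18. [r1c5∈{5}] nothing but 5 survives at r1c5, so r1c5=5.
Step 19. [r6c3∈{4}] only 4 remains possible at r6c3, so r6c3=4.
Step 20. [r4c4∈{5}] nothing but 5 survives at r4c4, so r4c4=5.

Answer: 6 4 2 1 5 3 / 3 5 1 2 4 6 / 5 2 3 4 6 1 / 4 1 6 5 3 2 / 2 6 5 3 1 4 / 1 3 4 6 2 5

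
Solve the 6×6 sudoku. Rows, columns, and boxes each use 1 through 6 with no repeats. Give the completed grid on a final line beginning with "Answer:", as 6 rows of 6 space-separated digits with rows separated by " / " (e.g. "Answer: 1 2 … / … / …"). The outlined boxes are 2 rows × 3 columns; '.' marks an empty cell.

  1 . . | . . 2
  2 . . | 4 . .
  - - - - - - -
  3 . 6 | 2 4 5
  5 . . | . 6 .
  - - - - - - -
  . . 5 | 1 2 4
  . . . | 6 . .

Step 1. [r2c3∈{3}] r2c3 is down to just 3, so r2c3=3.
Step 2. [r4c6∈{1,3}] box 4 places 1 nowhere but r4c6. So r4c6=1.
Step 3. [r1c2∈{4,5,6}] r1c2 is the only open cell in row 1 admitting 6, so r1c2=6.
Step 4. [r6c5∈{3,5}] row 6 places 5 nowhere but r6c5, so r6c5=5.
Step 5. [r6c3∈{1,2,4}] 1 has one home in col 3: r6c3 ⇒ r6c3=1.
Step 6. [r6c2∈{2,3,4}] 2 has one home in row 6: r6c2, so r6c2=2.
Step 7. [r1c4∈{3,5}] r1c4 is the only open cell in row 1 admitting 5. So r1c4=5.
Step 8. [r4c3∈{2,4}] across row 4, 2 lands solely at r4c3 ⇒ r4c3=2.
Step 9. [r1c5∈{3}] r1c5 is down to just 3 ⇒ r1c5=3.
Step 10. [r3c2∈{1}] r3c2 is down to just 1, so r3c2=1.
Step 11. [r4c4∈{3}] r4c4's peers cover all but 3, so r4c4=3.
Step 12. [r6c6∈{3}] nothing but 3 survives at r6c6. So r6c6=3.
Step 13. [r2c2∈{5}] nothing but 5 survives at r2c2. So r2c2=5.
Step 14. [r2c6∈{6}] r2c6 has the single candidate 6, so r2c6=6.
Step 15. [r1c3∈{4}] nothing but 4 survives at r1c3, so r1c3=4.
Step 16. [r5c2∈{3}] only 3 remains possible at r5c2, so r5c2=3.
Step 17. [r2c5∈{1}] only 1 remains possible at r2c5, so r2c5=1.
Step 18. [r6c1∈{4}] nothing but 4 survives at r6c1 ⇒ r6c1=4.
Step 19. [r4c2∈{4}] r4c2 is down to just 4 ⇒ r4c2=4.
Step 20. [r5c1∈{6}] only 6 remains possible at r5c1, so r5c1=6.

Answer: 1 6 4 5 3 2 / 2 5 3 4 1 6 / 3 1 6 2 4 5 / 5 4 2 3 6 1 / 6 3 5 1 2 4 / 4 2 1 6 5 3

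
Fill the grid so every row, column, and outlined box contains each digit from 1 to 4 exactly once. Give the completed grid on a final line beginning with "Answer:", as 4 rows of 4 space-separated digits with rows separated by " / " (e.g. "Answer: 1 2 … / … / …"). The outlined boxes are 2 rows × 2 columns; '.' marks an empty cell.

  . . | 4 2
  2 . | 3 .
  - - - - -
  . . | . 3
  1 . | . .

Step 1. [r2c2∈{1,4}] 4 has one home in row 2: r2c2, so r2c2=4.
Step 2. [r3c2∈{2}] r3c2 is down to just 2 ⇒ r3c2=2.
Step 3. [r4c2∈{3}] r4c2 is down to just 3. So r4c2=3.
Step 4. [r3c3∈{1}] r3c3 has the single candidate 1 ⇒ r3c3=1.
Step 5. [r4c3∈{2}] only 2 remains possible at r4c3 ⇒ r4c3=2.
Step 6. [r3c1∈{4}] r3c1's peers cover all but 4, so r3c1=4.
Step 7. [r1c1∈{3}] r1c1 has the single candidate 3, so r1c1=3.
Step 8. [r4c4∈{4}] nothing but 4 survives at r4c4, so r4c4=4.
Step 9. [r2c4∈{1}] nothing but 1 survives at r2c4, so r2c4=1.
Step 10. [r1c2∈{1}] only 1 remains possible at r1c2 ⇒ r1c2=1.

Answer: 3 1 4 2 / 2 4 3 1 / 4 2 1 3 / 1 3 2 4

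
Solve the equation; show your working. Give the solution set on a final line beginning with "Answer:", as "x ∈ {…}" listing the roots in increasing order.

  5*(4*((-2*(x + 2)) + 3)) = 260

Step 1. [5*(4*((-2*(x + 2)) + 3)) = 260] divide by the outer 5 ⇒ div: 4*((-2*(x + 2)) + 3) = 52.
Step 2. [4*((-2*(x + 2)) + 3) = 52] LHS = 4·(…); ÷4 both sides, so div: (-2*(x + 2)) + 3 = 13.
Step 3. [(-2*(x + 2)) + 3 = 13] the outer +3 inverts by subtracting 3 ⇒ sub: -2*(x + 2) = 10.
Step 4. [-2*(x + 2) = 10] leading coefficient -2: divide by -2, so div: x + 2 = -5.
Step 5. [x + 2 = -5] peel the +2: subtract 2 from each side. So sub: x = -7.

Answer: x ∈ {-7}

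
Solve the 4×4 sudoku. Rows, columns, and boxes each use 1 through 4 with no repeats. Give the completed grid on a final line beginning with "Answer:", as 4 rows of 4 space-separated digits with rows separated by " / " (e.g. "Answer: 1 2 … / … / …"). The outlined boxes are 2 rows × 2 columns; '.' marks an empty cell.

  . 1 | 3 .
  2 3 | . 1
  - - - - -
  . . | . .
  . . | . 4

Step 1. [r3c4∈{2,3}] col 4 places 3 nowhere but r3c4 ⇒ r3c4=3.
Step 2. [r3c2∈{2,4}] r3c2 is the only open cell in col 2 admitting 4. So r3c2=4.
Step 3. [r3c1∈{1}] r3c1 has the single candidate 1. So r3c1=1.
Step 4. [r4c2∈{2}] nothing but 2 survives at r4c2, so r4c2=2.
Step 5. [r1c4∈{2}] only 2 remains possible at r1c4. So r1c4=2.
Step 6. [r4c1∈{3}] r4c1 is down to just 3, so r4c1=3.
Step 7. [r4c3∈{1}] r4c3 has the single candidate 1, so r4c3=1.
Step 8. [r1c1∈{4}] r1c1 has the single candidate 4 ⇒ r1c1=4.
Step 9. [r2c3∈{4}] nothing but 4 survives at r2c3. So r2c3=4.
Step 10. [r3c3∈{2}] r3c3 has the single candidate 2 ⇒ r3c3=2.

Answer: 4 1 3 2 / 2 3 4 1 / 1 4 2 3 / 3 2 1 4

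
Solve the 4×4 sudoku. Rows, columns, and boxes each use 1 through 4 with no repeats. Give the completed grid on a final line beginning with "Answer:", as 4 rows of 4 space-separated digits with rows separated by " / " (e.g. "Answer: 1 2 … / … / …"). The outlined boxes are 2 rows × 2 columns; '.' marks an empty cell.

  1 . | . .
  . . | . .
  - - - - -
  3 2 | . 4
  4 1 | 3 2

Step 1. [r2c4∈{1,3}] r2c4 is the only open cell in col 4 admitting 1, so r2c4=1.
Step 2. [r1c3∈{2,4}] 2 has one home in row 1: r1c3, so r1c3=2.
Step 3. [r1c2∈{3,4}] across row 1, 4 lands solely at r1c2. So r1c2=4.
Step 4. [r2c2∈{3}] r2c2 has the single candidate 3 ⇒ r2c2=3.
Step 5. [r3c3∈{1}] r3c3's peers cover all but 1. So r3c3=1.
Step 6. [r1c4∈{3}] only 3 remains possible at r1c4, so r1c4=3.
Step 7. [r2c3∈{4}] r2c3 has the single candidate 4 ⇒ r2c3=4.
Step 8. [r2c1∈{2}] r2c1 has the single candidate 2. So r2c1=2.

Answer: 1 4 2 3 / 2 3 4 1 / 3 2 1 4 / 4 1 3 2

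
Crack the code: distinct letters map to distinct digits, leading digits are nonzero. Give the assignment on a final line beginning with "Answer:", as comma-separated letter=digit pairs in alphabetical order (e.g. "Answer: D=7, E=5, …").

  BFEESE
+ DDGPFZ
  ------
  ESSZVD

Step 1. [col 1: E + Z ≡ D (mod 10)] several values work for E in column 1 (E + Z ≡ D (mod 10), carry-in 0); try E=4, so E=4.
Step 2. [col 1: E + Z ≡ D (mod 10)] D=1 is one option consistent with column 1 (E + Z ≡ D (mod 10), carry-in 0) — take it, so D=1.
Step 3. [col 1: E + Z ≡ D (mod 10)] in column 1 we have E+Z≡D with carry-in 0; given E=4, D=1 and digits 1,4 already taken and all letters distinct, that pins Z to 7. So Z=7.
Step 4. [col 2: S + F ≡ V (mod 10)] V=9 is one option consistent with column 2 (S + F ≡ V (mod 10), carry-in 1) — take it ⇒ V=9.
Step 5. [col 2: S + F ≡ V (mod 10)] no forcing yet in column 2 (carry-in 1); S=0 is free and consistent — try it, so S=0.
Step 6. [col 2: S + F ≡ V (mod 10)] column 2 reads S+F+carry(1)=V with S=0, V=9; with digits 0,1,4,7,9 already taken and all letters distinct, the only value for F is 8, so F=8.
Step 7. [col 3: E + P ≡ Z (mod 10)] column 3: given E=4, Z=7, carry-in 0, and digits 0,1,4,7,8,9 already taken and all letters distinct, E+P≡Z (mod 10) forces P=3, so P=3.
Step 8. [col 4: E + G ≡ S (mod 10)] from column 4 (E=4, S=0, carry-in 0, digits 0,1,3,4,7,8,9 already taken and all letters distinct): G must equal 6, so G=6.
Step 9. [col 6: B + D ≡ E (mod 10)] from column 6 (D=1, E=4, carry-in 1, digits 0,1,3,4,6,7,8,9 already taken and all letters distinct): B must equal 2, so B=2.

Answer: B=2, D=1, E=4, F=8, G=6, P=3, S=0, V=9, Z=7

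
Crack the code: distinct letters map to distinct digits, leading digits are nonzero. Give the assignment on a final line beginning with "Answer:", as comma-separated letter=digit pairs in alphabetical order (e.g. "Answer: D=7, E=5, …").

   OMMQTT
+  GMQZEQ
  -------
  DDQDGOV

Step 1. [D] the sum has 7 digits but both addends have 6; that extra leading digit D is the final carry, namely 1. So D=1.
Step 2. [col 1: T + Q ≡ V (mod 10)] Q=7 is one option consistent with column 1 (T + Q ≡ V (mod 10), carry-in 0) — take it. So Q=7.
Step 3. [col 1: T + Q ≡ V (mod 10)] column 1 (T + Q ≡ V (mod 10), carry-in 0) doesn't pin V yet; pick V=9 and continue ⇒ V=9.
Step 4. [col 1: T + Q ≡ V (mod 10)] from column 1 (Q=7, V=9, carry-in 0, digits 1,7,9 already taken and all letters distinct): T must equal 2. So T=2.
Step 5. [col 2: T + E ≡ O (mod 10)] E=4 is one option consistent with column 2 (T + E ≡ O (mod 10), carry-in 0) — take it, so E=4.
Step 6. [col 2: T + E ≡ O (mod 10)] column 2 reads T+E+carry(0)=O with T=2, E=4; with digits 1,2,4,7,9 already taken and all letters distinct, the only value for O is 6 ⇒ O=6.
Step 7. [col 3: Q + Z ≡ G (mod 10)] G=5 is one option consistent with column 3 (Q + Z ≡ G (mod 10), carry-in 0) — take it. So G=5.
Step 8. [col 3: Q + Z ≡ G (mod 10)] column 3: given Q=7, G=5, carry-in 0, and digits 1,2,4,5,6,7,9 already taken and all letters distinct, Q+Z≡G (mod 10) forces Z=8. So Z=8.
Step 9. [col 4: M + Q ≡ D (mod 10)] column 4: given Q=7, D=1, carry-in 1, and digits 1,2,4,5,6,7,8,9 already taken and all letters distinct, M+Q≡D (mod 10) forces M=3 ⇒ M=3.

Answer: D=1, E=4, G=5, M=3, O=6, Q=7, T=2, V=9, Z=8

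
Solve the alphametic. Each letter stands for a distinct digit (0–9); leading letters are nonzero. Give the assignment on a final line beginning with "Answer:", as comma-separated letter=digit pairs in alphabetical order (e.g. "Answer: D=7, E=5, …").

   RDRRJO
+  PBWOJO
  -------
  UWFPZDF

Step 1. [col 1: O + O ≡ F (mod 10)] no forcing yet in column 1 (carry-in 0); F=6 is free and consistent — try it ⇒ F=6.
Step 2. [U] U is the leading digit of a 7-digit sum of two 6-digit numbers; the final carry is exactly 1, so U=1.
Step 3. [col 1: O + O ≡ F (mod 10)] O=8 is one option consistent with column 1 (O + O ≡ F (mod 10), carry-in 0) — take it, so O=8.
Step 4. [col 2: J + J ≡ D (mod 10)] no forcing yet in column 2 (carry-in 1); J=3 is free and consistent — try it ⇒ J=3.
Step 5. [col 2: J + J ≡ D (mod 10)] column 2 reads J+J+carry(1)=D with J=3; with digits 1,3,6,8 already taken and all letters distinct, the only value for D is 7, so D=7.
Step 6. [col 3: R + O ≡ Z (mod 10)] column 3 (R + O ≡ Z (mod 10), carry-in 0) doesn't pin R yet; pick R=4 and continue, so R=4.
Step 7. [col 3: R + O ≡ Z (mod 10)] in column 3 we have R+O≡Z with carry-in 0; given R=4, O=8 and digits 1,3,4,6,7,8 already taken and all letters distinct, that pins Z to 2. So Z=2.
Step 8. [col 4: R + W ≡ P (mod 10)] several values work for P in column 4 (R + W ≡ P (mod 10), carry-in 1); try P=5 ⇒ P=5.
Step 9. [col 4: R + W ≡ P (mod 10)] column 4 reads R+W+carry(1)=P with R=4, P=5; with digits 1,2,3,4,5,6,7,8 already taken and all letters distinct, the only value for W is 0, so W=0.
Step 10. [col 5: D + B ≡ F (mod 10)] column 5: given D=7, F=6, carry-in 0, and digits 0,1,2,3,4,5,6,7,8 already taken and all letters distinct, D+B≡F (mod 10) forces B=9, so B=9.

Answer: B=9, D=7, F=6, J=3, O=8, P=5, R=4, U=1, W=0, Z=2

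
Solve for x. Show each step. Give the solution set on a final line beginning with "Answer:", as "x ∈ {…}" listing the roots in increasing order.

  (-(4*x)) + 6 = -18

Step 1. [(-(4*x)) + 6 = -18] the outer +6 inverts by subtracting 6, so sub: -(4*x) = -24.
Step 2. [-(4*x) = -24] leading − — multiply by −1 ⇒ neg: 4*x = 24.
Step 3. [4*x = 24] leading coefficient 4: divide by 4, so div: x = 6.

Answer: x ∈ {6}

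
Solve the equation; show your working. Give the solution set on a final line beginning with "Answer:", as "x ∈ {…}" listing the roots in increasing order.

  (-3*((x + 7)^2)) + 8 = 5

Step 1. [(-3*((x + 7)^2)) + 8 = 5] 8 comes off first (subtract 8), so sub: -3*((x + 7)^2) = -3.
Step 2. [-3*((x + 7)^2) = -3] LHS = -3·(…); ÷-3 both sides. So div: (x + 7)^2 = 1.
Step 3. [(x + 7)^2 = 1] √ both sides: 1 ≥ 0 gives two branches, so sqrt: x + 7 = 1 or -1.
Step 4. [x + 7 = 1 or -1] subtract 7: x sits inside (… + 7) ⇒ sub: x = -6 or -8.

Answer: x ∈ {-8, -6}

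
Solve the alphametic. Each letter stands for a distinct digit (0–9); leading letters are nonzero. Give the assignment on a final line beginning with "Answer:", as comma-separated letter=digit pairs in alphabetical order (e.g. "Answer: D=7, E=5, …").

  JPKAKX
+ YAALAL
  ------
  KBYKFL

Step 1. [col 1: X + L ≡ L (mod 10)] column 1: given nothing yet, carry-in 0, and all letters distinct, none taken yet, X+L≡L (mod 10) forces X=0 ⇒ X=0.
Step 2. [col 1: X + L ≡ L (mod 10)] no forcing yet in column 1 (carry-in 0); L=8 is free and consistent — try it, so L=8.
Step 3. [col 2: K + A ≡ F (mod 10)] several values work for A in column 2 (K + A ≡ F (mod 10), carry-in 0); try A=7. So A=7.
Step 4. [col 2: K + A ≡ F (mod 10)] several values work for K in column 2 (K + A ≡ F (mod 10), carry-in 0); try K=6, so K=6.
Step 5. [col 2: K + A ≡ F (mod 10)] in column 2 we have K+A≡F with carry-in 0; given K=6, A=7 and digits 0,6,7,8 already taken and all letters distinct, that pins F to 3 ⇒ F=3.
Step 6. [col 4: K + A ≡ Y (mod 10)] column 4: given K=6, A=7, carry-in 1, and digits 0,3,6,7,8 already taken and all letters distinct, K+A≡Y (mod 10) forces Y=4, so Y=4.
Step 7. [col 5: P + A ≡ B (mod 10)] column 5 reads P+A+carry(1)=B with A=7; with digits 0,3,4,6,7,8 already taken and all letters distinct, the only value for P is 1. So P=1.
Step 8. [col 5: P + A ≡ B (mod 10)] column 5: given P=1, A=7, carry-in 1, and digits 0,1,3,4,6,7,8 already taken and all letters distinct, P+A≡B (mod 10) forces B=9, so B=9.
Step 9. [col 6: J + Y ≡ K (mod 10)] from column 6 (Y=4, K=6, carry-in 0, digits 0,1,3,4,6,7,8,9 already taken and all letters distinct): J must equal 2. So J=2.

Answer: A=7, B=9, F=3, J=2, K=6, L=8, P=1, X=0, Y=4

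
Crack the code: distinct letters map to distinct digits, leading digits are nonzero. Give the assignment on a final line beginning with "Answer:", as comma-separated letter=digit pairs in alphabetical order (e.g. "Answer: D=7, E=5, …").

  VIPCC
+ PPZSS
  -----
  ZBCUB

Step 1. [col 1: C + S ≡ B (mod 10)] S=7 is one option consistent with column 1 (C + S ≡ B (mod 10), carry-in 0) — take it, so S=7.
Step 2. [col 1: C + S ≡ B (mod 10)] several values work for C in column 1 (C + S ≡ B (mod 10), carry-in 0); try C=8 ⇒ C=8.
Step 3. [col 1: C + S ≡ B (mod 10)] column 1: given C=8, S=7, carry-in 0, and digits 7,8 already taken and all letters distinct, C+S≡B (mod 10) forces B=5, so B=5.
Step 4. [col 2: C + S ≡ U (mod 10)] in column 2 we have C+S≡U with carry-in 1; given C=8, S=7 and digits 5,7,8 already taken and all letters distinct, that pins U to 6, so U=6.
Step 5. [col 3: P + Z ≡ C (mod 10)] column 3 (P + Z ≡ C (mod 10), carry-in 1) doesn't pin Z yet; pick Z=4 and continue, so Z=4.
Step 6. [col 3: P + Z ≡ C (mod 10)] column 3 reads P+Z+carry(1)=C with Z=4, C=8; with digits 4,5,6,7,8 already taken and all letters distinct, the only value for P is 3. So P=3.
Step 7. [col 4: I + P ≡ B (mod 10)] from column 4 (P=3, B=5, carry-in 0, digits 3,4,5,6,7,8 already taken and all letters distinct): I must equal 2 ⇒ I=2.
Step 8. [col 5: V + P ≡ Z (mod 10)] from column 5 (P=3, Z=4, carry-in 0, digits 2,3,4,5,6,7,8 already taken and all letters distinct): V must equal 1, so V=1.

Answer: B=5, C=8, I=2, P=3, S=7, U=6, V=1, Z=4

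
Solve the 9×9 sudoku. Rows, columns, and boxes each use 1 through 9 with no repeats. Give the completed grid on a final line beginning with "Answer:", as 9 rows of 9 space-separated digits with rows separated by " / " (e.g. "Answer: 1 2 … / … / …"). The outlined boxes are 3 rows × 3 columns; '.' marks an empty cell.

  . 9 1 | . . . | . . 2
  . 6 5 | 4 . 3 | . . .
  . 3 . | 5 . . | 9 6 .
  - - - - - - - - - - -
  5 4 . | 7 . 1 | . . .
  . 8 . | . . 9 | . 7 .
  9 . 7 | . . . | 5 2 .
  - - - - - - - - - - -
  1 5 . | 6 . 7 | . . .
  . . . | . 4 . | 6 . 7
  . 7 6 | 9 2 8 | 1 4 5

Step 1. [r7c5∈{3}] r7c5 is down to just 3, so r7c5=3.
Step 2. [r1c4∈{8}] r1c4 is down to just 8 ⇒ r1c4=8.
Step 3. [r2c1∈{2,7,8}] in row 2, 2 fits only at r2c1 ⇒ r2c1=2.
Step 4. [r5c9∈{1,3,4,6}] r5c9 is the only open cell in row 5 admitting 1. So r5c9=1.
Step 5. [r2c9∈{8}] r2c9's peers cover all but 8. So r2c9=8.
Step 6. [r8c8∈{3,8,9}] in box 9, 3 fits only at r8c8, so r8c8=3.
Step 7. [r3c9∈{4}] r3c9 has the single candidate 4. So r3c9=4.
Step 8. [r4c3∈{2,3}] row 4 places 2 nowhere but r4c3, so r4c3=2.
Step 9. [r7c9∈{9}] r7c9's peers cover all but 9. So r7c9=9.
Step 10. [r8c1∈{8}] r8c1 has the single candidate 8. So r8c1=8.
Step 11. [r1c7∈{3,7}] 3 has one home in row 1: r1c7. So r1c7=3.
Step 12. [r4c7∈{8}] r4c7 has the single candidate 8. So r4c7=8.
Step 13. [r4c5∈{6}] nothing but 6 survives at r4c5 ⇒ r4c5=6.
Step 14. [r1c5∈{7}] r1c5 is down to just 7. So r1c5=7.
Step 15. [r5c3∈{3}] r5c3's peers cover all but 3 ⇒ r5c3=3.
Step 16. [r2c5∈{1,9}] in row 2, 9 fits only at r2c5, so r2c5=9.
Step 17. [r4c9∈{3}] nothing but 3 survives at r4c9, so r4c9=3.
Step 18. [r1c6∈{6}] only 6 remains possible at r1c6 ⇒ r1c6=6.
Step 19. [r8c6∈{5}] r8c6 has the single candidate 5, so r8c6=5.
Step 20. [r2c8∈{1}] r2c8 has the single candidate 1 ⇒ r2c8=1.
Step 21. [r8c4∈{1}] only 1 remains possible at r8c4 ⇒ r8c4=1.
Step 22. [r6c9∈{6}] nothing but 6 survives at r6c9, so r6c9=6.
Step 23. [r3c6∈{2}] only 2 remains possible at r3c6. So r3c6=2.
Step 24. [r3c5∈{1}] nothing but 1 survives at r3c5, so r3c5=1.
Step 25. [r9c1∈{3}] only 3 remains possible at r9c1, so r9c1=3.
Step 26. [r5c4∈{2}] only 2 remains possible at r5c4 ⇒ r5c4=2.
Step 27. [r2c7∈{7}] only 7 remains possible at r2c7, so r2c7=7.
Step 28. [r7c3∈{4}] only 4 remains possible at r7c3, so r7c3=4.
Step 29. [r5c1∈{6}] nothing but 6 survives at r5c1. So r5c1=6.
Step 30. [r5c7∈{4}] r5c7 has the single candidate 4 ⇒ r5c7=4.
Step 31. [r8c3∈{9}] r8c3 is down to just 9 ⇒ r8c3=9.
Step 32. [r6c6∈{4}] r6c6 has the single candidate 4. So r6c6=4.
Step 33. [r3c1∈{7}] r3c1's peers cover all but 7. So r3c1=7.
Step 34. [r8c2∈{2}] only 2 remains possible at r8c2 ⇒ r8c2=2.
Step 35. [r5c5∈{5}] nothing but 5 survives at r5c5 ⇒ r5c5=5.
Step 36. [r3c3∈{8}] r3c3 has the single candidate 8. So r3c3=8.
Step 37. [r7c7∈{2}] r7c7 is down to just 2, so r7c7=2.
Step 38. [r6c4∈{3}] r6c4 has the single candidate 3 ⇒ r6c4=3.
Step 39. [r4c8∈{9}] r4c8 has the single candidate 9, so r4c8=9.
Step 40. [r6c2∈{1}] r6c2 has the single candidate 1, so r6c2=1.
Step 41. [r7c8∈{8}] nothing but 8 survives at r7c8, so r7c8=8.
Step 42. [r1c8∈{5}] r1c8 has the single candidate 5 ⇒ r1c8=5.
Step 43. [r6c5∈{8}] nothing but 8 survives at r6c5 ⇒ r6c5=8.
Step 44. [r1c1∈{4}] r1c1 has the single candidate 4, so r1c1=4.

Answer: 4 9 1 8 7 6 3 5 2 / 2 6 5 4 9 3 7 1 8 / 7 3 8 5 1 2 9 6 4 / 5 4 2 7 6 1 8 9 3 / 6 8 3 2 5 9 4 7 1 / 9 1 7 3 8 4 5 2 6 / 1 5 4 6 3 7 2 8 9 / 8 2 9 1 4 5 6 3 7 / 3 7 6 9 2 8 1 4 5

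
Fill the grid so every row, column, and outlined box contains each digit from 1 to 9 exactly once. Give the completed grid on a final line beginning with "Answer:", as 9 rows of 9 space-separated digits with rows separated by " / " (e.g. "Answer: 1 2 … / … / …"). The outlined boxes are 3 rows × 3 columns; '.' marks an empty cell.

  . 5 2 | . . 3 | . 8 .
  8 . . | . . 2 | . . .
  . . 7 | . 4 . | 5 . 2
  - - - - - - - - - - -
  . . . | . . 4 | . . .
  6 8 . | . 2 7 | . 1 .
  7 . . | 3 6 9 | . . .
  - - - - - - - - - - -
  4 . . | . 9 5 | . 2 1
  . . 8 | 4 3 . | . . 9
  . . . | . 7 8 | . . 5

Step 1. [r1c5∈{1}] only 1 remains possible at r1c5 ⇒ r1c5=1.
Step 2. [r1c1∈{9}] r1c1 is down to just 9, so r1c1=9.
Step 3. [r7c4∈{6}] r7c4's peers cover all but 6. So r7c4=6.
Step 4. [r7c3∈{3}] only 3 remains possible at r7c3. So r7c3=3.
Step 5. [r2c7∈{1,3,4,6,7,9}] in col 7, 1 fits only at r2c7, so r2c7=1.
Step 6. [r4c4∈{1,5,8}] across box 5, 1 lands solely at r4c4 ⇒ r4c4=1.
Step 7. [r7c7∈{7,8}] across row 7, 8 lands solely at r7c7 ⇒ r7c7=8.
Step 8. [r1c4∈{7}] r1c4 has the single candidate 7, so r1c4=7.
Step 9. [r5c4∈{5}] only 5 remains possible at r5c4. So r5c4=5.
Step 10. [r8c1∈{1,2,5}] r8c1 is the only open cell in row 8 admitting 5, so r8c1=5.
Step 11. [r8c2∈{1,2,6,7}] in row 8, 2 fits only at r8c2, so r8c2=2.
Step 12. [r9c1∈{1}] r9c1's peers cover all but 1 ⇒ r9c1=1.
Step 13. [r3c1∈{3}] only 3 remains possible at r3c1. So r3c1=3.
Step 14. [r4c2∈{3,9}] r4c2 is the only open cell in col 2 admitting 3. So r4c2=3.
Step 15. [r6c3∈{1,4,5}] across col 3, 1 lands solely at r6c3 ⇒ r6c3=1.
Step 16. [r6c2∈{4}] r6c2's peers cover all but 4, so r6c2=4.
Step 17. [r2c2∈{6}] r2c2 is down to just 6. So r2c2=6.
Step 18. [r9c3∈{6,9}] in col 3, 6 fits only at r9c3 ⇒ r9c3=6.
Step 19. [r4c3∈{5,9}] r4c3 is the only open cell in col 3 admitting 5 ⇒ r4c3=5.
Step 20. [r2c4∈{9}] only 9 remains possible at r2c4. So r2c4=9.
Step 21. [r3c8∈{6,9}] r3c8 is the only open cell in row 3 admitting 9, so r3c8=9.
Step 22. [r4c7∈{2,6,7,9}] 9 has one home in row 4: r4c7. So r4c7=9.
Step 23. [r2c3∈{4}] r2c3 is down to just 4 ⇒ r2c3=4.
Step 24. [r8c7∈{6,7}] r8c7 is the only open cell in col 7 admitting 7 ⇒ r8c7=7.
Step 25. [r9c8∈{3,4}] in col 8, 4 fits only at r9c8 ⇒ r9c8=4.
Step 26. [r2c8∈{3,7}] 3 has one home in col 8: r2c8, so r2c8=3.
Step 27. [r1c7∈{4,6}] col 7 places 6 nowhere but r1c7 ⇒ r1c7=6.
Step 28. [r4c9∈{6,7,8}] r4c9 is the only open cell in col 9 admitting 6. So r4c9=6.
Step 29. [r5c9∈{3,4}] across col 9, 3 lands solely at r5c9. So r5c9=3.
Step 30. [r8c8∈{6}] nothing but 6 survives at r8c8. So r8c8=6.
Step 31. [r6c7∈{2}] r6c7 has the single candidate 2 ⇒ r6c7=2.
Step 32. [r5c3∈{9}] r5c3's peers cover all but 9, so r5c3=9.
Step 33. [r9c7∈{3}] r9c7 is down to just 3. So r9c7=3.
Step 34. [r6c9∈{8}] r6c9 has the single candidate 8. So r6c9=8.
Step 35. [r3c6∈{6}] nothing but 6 survives at r3c6, so r3c6=6.
Step 36. [r4c5∈{8}] r4c5's peers cover all but 8, so r4c5=8.
Step 37. [r5c7∈{4}] r5c7 is down to just 4 ⇒ r5c7=4.
Step 38. [r7c2∈{7}] r7c2 is down to just 7 ⇒ r7c2=7.
Step 39. [r6c8∈{5}] nothing but 5 survives at r6c8. So r6c8=5.
Step 40. [r9c4∈{2}] r9c4's peers cover all but 2, so r9c4=2.
Step 41. [r9c2∈{9}] r9c2 is down to just 9, so r9c2=9.
Step 42. [r2c5∈{5}] only 5 remains possible at r2c5, so r2c5=5.
Step 43. [r2c9∈{7}] r2c9's peers cover all but 7. So r2c9=7.
Step 44. [r3c4∈{8}] r3c4's peers cover all but 8. So r3c4=8.
Step 45. [r4c1∈{2}] only 2 remains possible at r4c1, so r4c1=2.
Step 46. [r3c2∈{1}] only 1 remains possible at r3c2. So r3c2=1.
Step 47. [r8c6∈{1}] only 1 remains possible at r8c6. So r8c6=1.
Step 48. [r4c8∈{7}] only 7 remains possible at r4c8 ⇒ r4c8=7.
Step 49. [r1c9∈{4}] r1c9 has the single candidate 4. So r1c9=4.

Answer: 9 5 2 7 1 3 6 8 4 / 8 6 4 9 5 2 1 3 7 / 3 1 7 8 4 6 5 9 2 / 2 3 5 1 8 4 9 7 6 / 6 8 9 5 2 7 4 1 3 / 7 4 1 3 6 9 2 5 8 / 4 7 3 6 9 5 8 2 1 / 5 2 8 4 3 1 7 6 9 / 1 9 6 2 7 8 3 4 5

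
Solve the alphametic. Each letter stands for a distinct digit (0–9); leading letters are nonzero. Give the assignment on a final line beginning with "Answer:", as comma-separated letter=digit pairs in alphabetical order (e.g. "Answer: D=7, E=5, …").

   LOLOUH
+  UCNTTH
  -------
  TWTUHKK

Step 1. [col 1: H + H ≡ K (mod 10)] several values work for H in column 1 (H + H ≡ K (mod 10), carry-in 0); try H=8, so H=8.
Step 2. [T] adding two 6-digit numbers gives at most 6+1 digits, and here it does — T is that final carry and must be 1 ⇒ T=1.
Step 3. [col 1: H + H ≡ K (mod 10)] in column 1 we have H+H≡K with carry-in 0; given H=8 and digits 1,8 already taken and all letters distinct, that pins K to 6, so K=6.
Step 4. [col 2: U + T ≡ K (mod 10)] from column 2 (T=1, K=6, carry-in 1, digits 1,6,8 already taken and all letters distinct): U must equal 4 ⇒ U=4.
Step 5. [col 3: O + T ≡ H (mod 10)] in column 3 we have O+T≡H with carry-in 0; given T=1, H=8 and digits 1,4,6,8 already taken and all letters distinct, that pins O to 7, so O=7.
Step 6. [col 4: L + N ≡ U (mod 10)] several values work for N in column 4 (L + N ≡ U (mod 10), carry-in 0); try N=9. So N=9.
Step 7. [col 4: L + N ≡ U (mod 10)] column 4 reads L+N+carry(0)=U with N=9, U=4; with digits 1,4,6,7,8,9 already taken and all letters distinct, the only value for L is 5, so L=5.
Step 8. [col 5: O + C ≡ T (mod 10)] column 5: given O=7, T=1, carry-in 1, and digits 1,4,5,6,7,8,9 already taken and all letters distinct, O+C≡T (mod 10) forces C=3 ⇒ C=3.
Step 9. [col 6: L + U ≡ W (mod 10)] in column 6 we have L+U≡W with carry-in 1; given L=5, U=4 and digits 1,3,4,5,6,7,8,9 already taken and all letters distinct, that pins W to 0 ⇒ W=0.

Answer: C=3, H=8, K=6, L=5, N=9, O=7, T=1, U=4, W=0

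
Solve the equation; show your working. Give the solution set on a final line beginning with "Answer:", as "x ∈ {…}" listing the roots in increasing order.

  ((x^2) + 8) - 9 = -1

Step 1. [((x^2) + 8) - 9 = -1] 9 comes off first (add 9), so sub: (x^2) + 8 = 8.
Step 2. [(x^2) + 8 = 8] peel the +8: subtract 8 from each side, so sub: x^2 = 0.
Step 3. [x^2 = 0] LHS squared, RHS 0 ≥ 0: apply √ (±), so sqrt: x = 0.

Answer: x ∈ {0}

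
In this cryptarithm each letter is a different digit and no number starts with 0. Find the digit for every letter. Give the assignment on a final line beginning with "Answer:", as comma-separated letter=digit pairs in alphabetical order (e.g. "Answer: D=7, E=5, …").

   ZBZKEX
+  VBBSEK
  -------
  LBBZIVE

Step 1. [col 1: X + K ≡ E (mod 10)] E=7 is one option consistent with column 1 (X + K ≡ E (mod 10), carry-in 0) — take it, so E=7.
Step 2. [col 1: X + K ≡ E (mod 10)] no forcing yet in column 1 (carry-in 0); X=2 is free and consistent — try it ⇒ X=2.
Step 3. [col 1: X + K ≡ E (mod 10)] in column 1 we have X+K≡E with carry-in 0; given X=2, E=7 and digits 2,7 already taken and all letters distinct, that pins K to 5, so K=5.
Step 4. [L] the sum has 7 digits but both addends have 6; that extra leading digit L is the final carry, namely 1, so L=1.
Step 5. [col 2: E + E ≡ V (mod 10)] column 2 reads E+E+carry(0)=V with E=7; with digits 1,2,5,7 already taken and all letters distinct, the only value for V is 4. So V=4.
Step 6. [col 3: K + S ≡ I (mod 10)] S=3 is one option consistent with column 3 (K + S ≡ I (mod 10), carry-in 1) — take it ⇒ S=3.
Step 7. [col 3: K + S ≡ I (mod 10)] in column 3 we have K+S≡I with carry-in 1; given K=5, S=3 and digits 1,2,3,4,5,7 already taken and all letters distinct, that pins I to 9, so I=9.
Step 8. [col 4: Z + B ≡ Z (mod 10)] from column 4 (nothing yet, carry-in 0, digits 1,2,3,4,5,7,9 already taken and all letters distinct): B must equal 0, so B=0.
Step 9. [col 4: Z + B ≡ Z (mod 10)] no forcing yet in column 4 (carry-in 0); Z=6 is free and consistent — try it, so Z=6.

Answer: B=0, E=7, I=9, K=5, L=1, S=3, V=4, X=2, Z=6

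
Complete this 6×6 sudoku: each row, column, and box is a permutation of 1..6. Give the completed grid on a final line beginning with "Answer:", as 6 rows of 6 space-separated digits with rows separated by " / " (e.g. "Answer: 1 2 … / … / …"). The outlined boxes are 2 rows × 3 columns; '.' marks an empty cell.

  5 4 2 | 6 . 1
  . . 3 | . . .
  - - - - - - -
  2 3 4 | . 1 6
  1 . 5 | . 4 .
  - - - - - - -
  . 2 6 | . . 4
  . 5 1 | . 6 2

Step 1. [r6c4∈{3}] only 3 remains possible at r6c4 ⇒ r6c4=3.
Step 2. [r5c5∈{5}] r5c5 has the single candidate 5, so r5c5=5.
Step 3. [r2c4∈{2,4,5}] row 2 places 4 nowhere but r2c4 ⇒ r2c4=4.
Step 4. [r2c1∈{6}] nothing but 6 survives at r2c1 ⇒ r2c1=6.
Step 5. [r5c1∈{3}] r5c1 is down to just 3 ⇒ r5c1=3.
Step 6. [r5c4∈{1}] nothing but 1 survives at r5c4, so r5c4=1.
Step 7. [r1c5∈{3}] nothing but 3 survives at r1c5. So r1c5=3.
Step 8. [r2c6∈{5}] r2c6 is down to just 5, so r2c6=5.
Step 9. [r4c2∈{6}] r4c2 is down to just 6. So r4c2=6.
Step 10. [r3c4∈{5}] r3c4 has the single candidate 5 ⇒ r3c4=5.
Step 11. [r4c6∈{3}] nothing but 3 survives at r4c6. So r4c6=3.
Step 12. [r2c5∈{2}] r2c5's peers cover all but 2 ⇒ r2c5=2.
Step 13. [r6c1∈{4}] r6c1 is down to just 4, so r6c1=4.
Step 14. [r2c2∈{1}] nothing but 1 survives at r2c2 ⇒ r2c2=1.
Step 15. [r4c4∈{2}] r4c4 has the single candidate 2, so r4c4=2.

Answer: 5 4 2 6 3 1 / 6 1 3 4 2 5 / 2 3 4 5 1 6 / 1 6 5 2 4 3 / 3 2 6 1 5 4 / 4 5 1 3 6 2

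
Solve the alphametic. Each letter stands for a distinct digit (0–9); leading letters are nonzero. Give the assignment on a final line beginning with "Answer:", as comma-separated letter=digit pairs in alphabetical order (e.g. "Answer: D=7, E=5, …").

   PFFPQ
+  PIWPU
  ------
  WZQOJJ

Step 1. [col 1: Q + U ≡ J (mod 10)] no forcing yet in column 1 (carry-in 0); Q=2 is free and consistent — try it, so Q=2.
Step 2. [W] the sum has 6 digits but both addends have 5; that extra leading digit W is the final carry, namely 1 ⇒ W=1.
Step 3. [col 1: Q + U ≡ J (mod 10)] no forcing yet in column 1 (carry-in 0); J=6 is free and consistent — try it ⇒ J=6.
Step 4. [col 1: Q + U ≡ J (mod 10)] column 1 reads Q+U+carry(0)=J with Q=2, J=6; with digits 1,2,6 already taken and all letters distinct, the only value for U is 4 ⇒ U=4.
Step 5. [col 2: P + P ≡ J (mod 10)] no forcing yet in column 2 (carry-in 0); P=8 is free and consistent — try it. So P=8.
Step 6. [col 3: F + W ≡ O (mod 10)] F=3 is one option consistent with column 3 (F + W ≡ O (mod 10), carry-in 1) — take it, so F=3.
Step 7. [col 3: F + W ≡ O (mod 10)] column 3 reads F+W+carry(1)=O with F=3, W=1; with digits 1,2,3,4,6,8 already taken and all letters distinct, the only value for O is 5 ⇒ O=5.
Step 8. [col 4: F + I ≡ Q (mod 10)] in column 4 we have F+I≡Q with carry-in 0; given F=3, Q=2 and digits 1,2,3,4,5,6,8 already taken and all letters distinct, that pins I to 9. So I=9.
Step 9. [col 5: P + P ≡ Z (mod 10)] column 5 reads P+P+carry(1)=Z with P=8; with digits 1,2,3,4,5,6,8,9 already taken and all letters distinct, the only value for Z is 7, so Z=7.

Answer: F=3, I=9, J=6, O=5, P=8, Q=2, U=4, W=1, Z=7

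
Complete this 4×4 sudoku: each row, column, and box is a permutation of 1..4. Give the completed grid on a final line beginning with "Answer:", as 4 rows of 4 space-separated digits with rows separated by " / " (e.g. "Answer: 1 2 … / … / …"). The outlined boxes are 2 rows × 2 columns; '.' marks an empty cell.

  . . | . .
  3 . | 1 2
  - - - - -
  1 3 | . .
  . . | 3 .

Step 1. [r1c3∈{4}] r1c3's peers cover all but 4, so r1c3=4.
Step 2. [r4c1∈{2,4}] 4 has one home in col 1: r4c1. So r4c1=4.
Step 3. [r1c2∈{1,2}] row 1 places 1 nowhere but r1c2. So r1c2=1.
Step 4. [r1c4∈{3}] r1c4's peers cover all but 3 ⇒ r1c4=3.
Step 5. [r3c3∈{2}] r3c3 has the single candidate 2 ⇒ r3c3=2.
Step 6. [r2c2∈{4}] only 4 remains possible at r2c2. So r2c2=4.
Step 7. [r4c4∈{1}] only 1 remains possible at r4c4 ⇒ r4c4=1.
Step 8. [r3c4∈{4}] r3c4 has the single candidate 4, so r3c4=4.
Step 9. [r1c1∈{2}] only 2 remains possible at r1c1 ⇒ r1c1=2.
Step 10. [r4c2∈{2}] r4c2 is down to just 2. So r4c2=2.

Answer: 2 1 4 3 / 3 4 1 2 / 1 3 2 4 / 4 2 3 1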